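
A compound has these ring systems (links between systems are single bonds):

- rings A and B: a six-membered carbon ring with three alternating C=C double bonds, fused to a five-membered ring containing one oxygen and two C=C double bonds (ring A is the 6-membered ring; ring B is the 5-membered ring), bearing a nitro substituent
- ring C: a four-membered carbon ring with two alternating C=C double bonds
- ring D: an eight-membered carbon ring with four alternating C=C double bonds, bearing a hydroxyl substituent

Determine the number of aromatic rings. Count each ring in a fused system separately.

Rings A and B form a fused bicyclic system (with one oxygen) with 9 sp² atoms and 10 π electrons from ring double bonds plus a heteroatom lone pair. 10 = 4(2)+2, so the system is aromatic and both rings count as aromatic (benzofuran).
Ring C has only sp² ring atoms; a planar conformation would have a fully conjugated π system of 4 electrons. But 4 = 4(1), which is 4n not 4n+2, so ring C is not aromatic (cyclobutadiene) — cyclobutadiene is antiaromatic and distorts to a rectangle.
Ring D has only sp² ring atoms; a planar conformation would have a fully conjugated π system of 8 electrons. But 8 = 4(2), which is 4n not 4n+2, so ring D is not aromatic (cyclooctatetraene) — cyclooctatetraene distorts into a non-planar tub to avoid antiaromaticity.
Aromatic: A, B. Total: 2.

2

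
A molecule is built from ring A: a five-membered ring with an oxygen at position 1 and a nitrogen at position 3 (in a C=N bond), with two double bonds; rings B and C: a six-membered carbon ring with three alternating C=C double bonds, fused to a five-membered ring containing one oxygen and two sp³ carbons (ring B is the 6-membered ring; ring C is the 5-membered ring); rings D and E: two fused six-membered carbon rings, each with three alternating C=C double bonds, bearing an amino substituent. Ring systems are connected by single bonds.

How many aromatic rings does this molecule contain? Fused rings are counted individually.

Ring A has a continuous p-orbital overlap around the ring; 2 ring double bonds (4 π electrons) plus a heteroatom lone pair (2) give 6 π electrons. Since 6 = 4n+2 (n=1), ring A is aromatic (oxazole).
Ring B has a continuous p-orbital overlap around the ring; 3 ring double bonds give 6 π electrons. 6 = 4(1)+2, so ring B is aromatic (benzene ring).
Ring C has two sp³ carbons, so it is not fully conjugated — not aromatic (oxolane ring).
Rings D and E form a fused bicyclic system with 10 sp² atoms and 10 π electrons from ring double bonds. 10 = 4(2)+2, so the system is aromatic and both rings count as aromatic (naphthalene).
Aromatic: A, B, D, E. Total: 4.

4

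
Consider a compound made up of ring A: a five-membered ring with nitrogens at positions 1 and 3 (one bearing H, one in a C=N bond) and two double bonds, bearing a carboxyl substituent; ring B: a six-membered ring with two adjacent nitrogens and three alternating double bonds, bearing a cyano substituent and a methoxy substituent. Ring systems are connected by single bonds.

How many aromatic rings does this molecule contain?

2

Ring A is planar and fully conjugated; 2 ring double bonds (4 π electrons) plus a heteroatom lone pair (2) give 6 π electrons. That satisfies 4n+2 with n=1, so ring A is aromatic (imidazole).
Ring B is fully conjugated (every ring atom contributes a p orbital); 3 ring double bonds give 6 π electrons. Since 6 = 4n+2 (n=1), ring B is aromatic (pyridazine).
Aromatic: A, B. Total: 2.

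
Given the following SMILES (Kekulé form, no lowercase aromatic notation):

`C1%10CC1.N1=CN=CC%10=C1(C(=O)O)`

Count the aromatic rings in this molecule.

1

The SMILES encodes a three-membered saturated carbon ring; a six-membered ring with nitrogens at positions 1 and 3 and three alternating double bonds.
The 3-membered ring has only sp³ atoms, so it is not fully conjugated — not aromatic (cyclopropane).
The 6-membered ring with two nitrogens (1,3) is fully conjugated (every ring atom contributes a p orbital); 3 ring double bonds give 6 π electrons. That satisfies 4n+2 with n=1, so it is aromatic (pyrimidine).
1 of the 2 rings is aromatic. Total: 1.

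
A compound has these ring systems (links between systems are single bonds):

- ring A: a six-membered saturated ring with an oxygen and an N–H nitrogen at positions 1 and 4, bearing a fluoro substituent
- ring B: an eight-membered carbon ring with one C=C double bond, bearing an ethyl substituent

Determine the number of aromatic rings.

Ring A has only sp³ atoms, so it is not fully conjugated — not aromatic (morpholine).
Ring B has six sp³ carbons, so it is not fully conjugated — not aromatic (cyclooctene).
No ring is aromatic. Total: 0.

0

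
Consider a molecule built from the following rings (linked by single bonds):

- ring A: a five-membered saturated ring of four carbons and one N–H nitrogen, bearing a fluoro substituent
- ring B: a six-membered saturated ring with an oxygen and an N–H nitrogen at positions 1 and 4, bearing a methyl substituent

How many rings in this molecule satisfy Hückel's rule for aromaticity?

0

Ring A has only sp³ atoms, so it is not fully conjugated — not aromatic (pyrrolidine).
Ring B has only sp³ atoms, so it is not fully conjugated — not aromatic (morpholine).
No ring is aromatic. Total: 0.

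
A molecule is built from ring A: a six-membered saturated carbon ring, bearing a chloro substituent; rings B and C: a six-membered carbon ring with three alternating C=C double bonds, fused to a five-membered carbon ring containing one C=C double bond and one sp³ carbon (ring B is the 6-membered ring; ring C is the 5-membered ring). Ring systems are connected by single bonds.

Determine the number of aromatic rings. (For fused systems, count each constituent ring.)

Ring A has only sp³ atoms, so it is not fully conjugated — not aromatic (cyclohexane).
Ring B is fully conjugated (every ring atom contributes a p orbital); 3 ring double bonds give 6 π electrons. Since 6 = 4n+2 (n=1), ring B is aromatic (benzene ring).
Ring C has one sp³ carbon, so it is not fully conjugated — not aromatic (cyclopentene ring).
Aromatic: B. Total: 1.

1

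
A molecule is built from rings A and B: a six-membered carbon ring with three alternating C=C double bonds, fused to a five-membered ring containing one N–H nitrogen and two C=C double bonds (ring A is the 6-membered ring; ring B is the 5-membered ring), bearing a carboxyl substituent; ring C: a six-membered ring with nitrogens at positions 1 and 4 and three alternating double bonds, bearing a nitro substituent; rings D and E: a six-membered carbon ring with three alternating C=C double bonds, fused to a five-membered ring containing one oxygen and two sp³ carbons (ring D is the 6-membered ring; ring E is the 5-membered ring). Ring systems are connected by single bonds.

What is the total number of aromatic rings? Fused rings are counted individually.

Rings A and B form a fused bicyclic system (with one N–H) with 9 sp² atoms and 10 π electrons from ring double bonds plus a heteroatom lone pair. 10 = 4(2)+2, so the system is aromatic and both rings count as aromatic (indole).
Ring C has a continuous p-orbital overlap around the ring; 3 ring double bonds give 6 π electrons. 6 = 4(1)+2, so ring C is aromatic (pyrazine).
Ring D is fully conjugated (every ring atom contributes a p orbital); 3 ring double bonds give 6 π electrons. 6 = 4(1)+2, so ring D is aromatic (benzene ring).
Ring E has two sp³ carbons, so it is not fully conjugated — not aromatic (oxolane ring).
Aromatic: A, B, C, D. Total: 4.

4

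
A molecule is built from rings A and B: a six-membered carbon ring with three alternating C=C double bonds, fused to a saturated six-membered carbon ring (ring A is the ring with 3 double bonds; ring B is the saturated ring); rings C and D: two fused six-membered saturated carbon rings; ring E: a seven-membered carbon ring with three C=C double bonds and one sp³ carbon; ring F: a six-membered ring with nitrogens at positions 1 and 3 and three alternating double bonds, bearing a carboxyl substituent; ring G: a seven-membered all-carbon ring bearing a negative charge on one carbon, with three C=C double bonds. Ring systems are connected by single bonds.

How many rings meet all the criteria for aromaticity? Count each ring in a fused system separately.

Ring A is fully conjugated (every ring atom contributes a p orbital); 3 ring double bonds give 6 π electrons. That satisfies 4n+2 with n=1, so ring A is aromatic (benzene ring).
Ring B has four sp³ carbons, so it is not fully conjugated — not aromatic (cyclohexane ring).
Ring C has only sp³ atoms, so it is not fully conjugated — not aromatic (cyclohexane ring).
Ring D has only sp³ atoms, so it is not fully conjugated — not aromatic (cyclohexane ring).
Ring E has one sp³ carbon, so it is not fully conjugated — not aromatic (cycloheptatriene).
Ring F is planar and fully conjugated; 3 ring double bonds give 6 π electrons. That satisfies 4n+2 with n=1, so ring F is aromatic (pyrimidine).
Ring G has only sp² ring atoms; a planar conformation would have a fully conjugated π system of 8 electrons. But 8 = 4(2), which is 4n not 4n+2, so ring G is not aromatic (cycloheptatrienyl anion).
Aromatic: A, F. Total: 2.

2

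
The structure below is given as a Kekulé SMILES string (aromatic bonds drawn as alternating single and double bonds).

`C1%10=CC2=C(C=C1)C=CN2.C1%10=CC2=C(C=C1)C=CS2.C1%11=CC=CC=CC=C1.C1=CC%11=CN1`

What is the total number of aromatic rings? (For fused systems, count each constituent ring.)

5

The SMILES encodes a six-membered carbon ring with three alternating C=C double bonds, fused to a five-membered ring containing one N–H nitrogen and two C=C double bonds; a six-membered carbon ring with three alternating C=C double bonds, fused to a five-membered ring containing one sulfur and two C=C double bonds; an eight-membered carbon ring with four alternating C=C double bonds; a five-membered ring of four carbons and one nitrogen bearing a hydrogen, with two C=C double bonds.
The fused 6/5-membered bicyclic (with one N–H) is a single π system with 9 sp² atoms and 10 π electrons from ring double bonds plus a heteroatom lone pair. 10 = 4(2)+2, so the system is aromatic and both rings count as aromatic (indole).
The fused 6/5-membered bicyclic (with one sulfur) is a single π system with 9 sp² atoms and 10 π electrons from ring double bonds plus a heteroatom lone pair. 10 = 4(2)+2, so the system is aromatic and both rings count as aromatic (benzothiophene).
The 8-membered ring has only sp² ring atoms; a planar conformation would have a fully conjugated π system of 8 electrons. But 8 = 4(2), which is 4n not 4n+2, so it is not aromatic (cyclooctatetraene) — cyclooctatetraene distorts into a non-planar tub to avoid antiaromaticity.
The 5-membered ring with one N–H is planar and fully conjugated; 2 ring double bonds (4 π electrons) plus a heteroatom lone pair (2) give 6 π electrons. That satisfies 4n+2 with n=1, so it is aromatic (pyrrole).
5 of the 6 rings are aromatic. Total: 5.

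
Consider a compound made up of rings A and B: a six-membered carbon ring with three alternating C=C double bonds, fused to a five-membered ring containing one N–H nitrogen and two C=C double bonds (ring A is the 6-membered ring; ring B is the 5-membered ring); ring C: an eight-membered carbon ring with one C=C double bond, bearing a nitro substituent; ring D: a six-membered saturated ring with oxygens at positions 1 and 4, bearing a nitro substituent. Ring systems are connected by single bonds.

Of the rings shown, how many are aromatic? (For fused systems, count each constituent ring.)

Rings A and B form a fused bicyclic system (with one N–H) with 9 sp² atoms and 10 π electrons from ring double bonds plus a heteroatom lone pair. 10 = 4(2)+2, so the system is aromatic and both rings count as aromatic (indole).
Ring C has six sp³ carbons, so it is not fully conjugated — not aromatic (cyclooctene).
Ring D has only sp³ atoms, so it is not fully conjugated — not aromatic (1,4-dioxane).
Aromatic: A, B. Total: 2.

2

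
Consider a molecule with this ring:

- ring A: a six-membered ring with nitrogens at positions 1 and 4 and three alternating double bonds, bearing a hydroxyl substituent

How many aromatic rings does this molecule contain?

Ring A is planar and fully conjugated; 3 ring double bonds give 6 π electrons. Since 6 = 4n+2 (n=1), ring A is aromatic (pyrazine).

1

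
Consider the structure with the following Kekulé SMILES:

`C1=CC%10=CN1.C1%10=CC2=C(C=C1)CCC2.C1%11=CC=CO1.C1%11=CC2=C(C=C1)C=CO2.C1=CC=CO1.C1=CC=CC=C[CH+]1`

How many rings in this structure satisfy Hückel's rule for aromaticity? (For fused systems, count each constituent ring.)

The SMILES encodes a five-membered ring of four carbons and one nitrogen bearing a hydrogen, with two C=C double bonds; a six-membered carbon ring with three alternating C=C double bonds, fused to a saturated five-membered carbon ring; a five-membered ring of four carbons and one oxygen, with two C=C double bonds; a six-membered carbon ring with three alternating C=C double bonds, fused to a five-membered ring containing one oxygen and two C=C double bonds; a five-membered ring of four carbons and one oxygen, with two C=C double bonds; a seven-membered all-carbon ring bearing a positive charge on one carbon, with three C=C double bonds.
The 5-membered ring with one N–H has a continuous p-orbital overlap around the ring; 2 ring double bonds (4 π electrons) plus a heteroatom lone pair (2) give 6 π electrons. 6 = 4(1)+2, so it is aromatic (pyrrole).
The 6-membered ring is fully conjugated (every ring atom contributes a p orbital); 3 ring double bonds give 6 π electrons. Since 6 = 4n+2 (n=1), it is aromatic (benzene ring).
The 5-membered ring has three sp³ carbons, so it is not fully conjugated — not aromatic (cyclopentane ring).
The 5-membered ring with one oxygen has a continuous p-orbital overlap around the ring; 2 ring double bonds (4 π electrons) plus a heteroatom lone pair (2) give 6 π electrons. Since 6 = 4n+2 (n=1), it is aromatic (furan).
The fused 6/5-membered bicyclic (with one oxygen) is a single π system with 9 sp² atoms and 10 π electrons from ring double bonds plus a heteroatom lone pair. 10 = 4(2)+2, so the system is aromatic and both rings count as aromatic (benzofuran).
The second 5-membered ring with one oxygen has a continuous p-orbital overlap around the ring; 2 ring double bonds (4 π electrons) plus a heteroatom lone pair (2) give 6 π electrons. 6 = 4(1)+2, so it is aromatic (furan).
The 7-membered ring has a continuous p-orbital overlap around the ring; 3 ring double bonds (6 π electrons) plus the carbocation's empty p orbital (0, but keeps the ring conjugated) give 6 π electrons. 6 = 4(1)+2, so it is aromatic (tropylium cation).
7 of the 8 rings are aromatic. Total: 7.

7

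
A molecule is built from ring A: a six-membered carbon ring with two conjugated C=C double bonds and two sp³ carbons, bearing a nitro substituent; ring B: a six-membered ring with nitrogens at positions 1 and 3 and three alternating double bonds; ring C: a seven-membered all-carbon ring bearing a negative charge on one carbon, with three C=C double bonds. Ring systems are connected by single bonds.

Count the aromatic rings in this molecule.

1

Ring A has two sp³ carbons, so it is not fully conjugated — not aromatic (1,3-cyclohexadiene).
Ring B is fully conjugated (every ring atom contributes a p orbital); 3 ring double bonds give 6 π electrons. Since 6 = 4n+2 (n=1), ring B is aromatic (pyrimidine).
Ring C has only sp² ring atoms; a planar conformation would have a fully conjugated π system of 8 electrons. But 8 = 4(2), which is 4n not 4n+2, so ring C is not aromatic (cycloheptatrienyl anion).
Aromatic: B. Total: 1.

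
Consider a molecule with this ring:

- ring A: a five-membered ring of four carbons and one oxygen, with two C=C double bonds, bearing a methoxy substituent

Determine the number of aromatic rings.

Ring A has a continuous p-orbital overlap around the ring; 2 ring double bonds (4 π electrons) plus a heteroatom lone pair (2) give 6 π electrons. That satisfies 4n+2 with n=1, so ring A is aromatic (furan).

1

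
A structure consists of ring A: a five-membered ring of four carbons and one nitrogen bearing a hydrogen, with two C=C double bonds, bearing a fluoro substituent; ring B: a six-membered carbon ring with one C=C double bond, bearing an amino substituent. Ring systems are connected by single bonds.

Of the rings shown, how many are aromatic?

1

Ring A is planar and fully conjugated; 2 ring double bonds (4 π electrons) plus a heteroatom lone pair (2) give 6 π electrons. Since 6 = 4n+2 (n=1), ring A is aromatic (pyrrole).
Ring B has four sp³ carbons, so it is not fully conjugated — not aromatic (cyclohexene).
Aromatic: A. Total: 1.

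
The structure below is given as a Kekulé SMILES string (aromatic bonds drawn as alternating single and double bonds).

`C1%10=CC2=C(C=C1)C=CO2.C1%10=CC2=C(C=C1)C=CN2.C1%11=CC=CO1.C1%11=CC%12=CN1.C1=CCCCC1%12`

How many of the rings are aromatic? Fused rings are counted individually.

6

The SMILES encodes a six-membered carbon ring with three alternating C=C double bonds, fused to a five-membered ring containing one oxygen and two C=C double bonds; a six-membered carbon ring with three alternating C=C double bonds, fused to a five-membered ring containing one N–H nitrogen and two C=C double bonds; a five-membered ring of four carbons and one oxygen, with two C=C double bonds; a five-membered ring of four carbons and one nitrogen bearing a hydrogen, with two C=C double bonds; a six-membered carbon ring with one C=C double bond.
The fused 6/5-membered bicyclic (with one oxygen) is a single π system with 9 sp² atoms and 10 π electrons from ring double bonds plus a heteroatom lone pair. 10 = 4(2)+2, so the system is aromatic and both rings count as aromatic (benzofuran).
The fused 6/5-membered bicyclic (with one N–H) is a single π system with 9 sp² atoms and 10 π electrons from ring double bonds plus a heteroatom lone pair. 10 = 4(2)+2, so the system is aromatic and both rings count as aromatic (indole).
The 5-membered ring with one oxygen is fully conjugated (every ring atom contributes a p orbital); 2 ring double bonds (4 π electrons) plus a heteroatom lone pair (2) give 6 π electrons. Since 6 = 4n+2 (n=1), it is aromatic (furan).
The 5-membered ring with one N–H is fully conjugated (every ring atom contributes a p orbital); 2 ring double bonds (4 π electrons) plus a heteroatom lone pair (2) give 6 π electrons. Since 6 = 4n+2 (n=1), it is aromatic (pyrrole).
The 6-membered ring has four sp³ carbons, so it is not fully conjugated — not aromatic (cyclohexene).
6 of the 7 rings are aromatic. Total: 6.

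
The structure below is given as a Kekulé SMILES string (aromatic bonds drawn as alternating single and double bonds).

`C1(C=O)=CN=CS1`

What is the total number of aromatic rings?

1

The SMILES encodes a five-membered ring with a sulfur at position 1 and a nitrogen at position 3 (in a C=N bond), with two double bonds.
The 5-membered ring with one sulfur and one =N– is planar and fully conjugated; 2 ring double bonds (4 π electrons) plus a heteroatom lone pair (2) give 6 π electrons. 6 = 4(1)+2, so it is aromatic (thiazole).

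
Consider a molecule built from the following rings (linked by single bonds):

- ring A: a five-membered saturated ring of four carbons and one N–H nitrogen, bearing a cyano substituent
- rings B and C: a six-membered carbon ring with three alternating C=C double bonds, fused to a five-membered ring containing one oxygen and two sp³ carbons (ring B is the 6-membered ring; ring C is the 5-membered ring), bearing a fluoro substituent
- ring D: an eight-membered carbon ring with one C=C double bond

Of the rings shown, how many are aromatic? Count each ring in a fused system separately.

Ring A has only sp³ atoms, so it is not fully conjugated — not aromatic (pyrrolidine).
Ring B is planar and fully conjugated; 3 ring double bonds give 6 π electrons. 6 = 4(1)+2, so ring B is aromatic (benzene ring).
Ring C has two sp³ carbons, so it is not fully conjugated — not aromatic (oxolane ring).
Ring D has six sp³ carbons, so it is not fully conjugated — not aromatic (cyclooctene).
Aromatic: B. Total: 1.

1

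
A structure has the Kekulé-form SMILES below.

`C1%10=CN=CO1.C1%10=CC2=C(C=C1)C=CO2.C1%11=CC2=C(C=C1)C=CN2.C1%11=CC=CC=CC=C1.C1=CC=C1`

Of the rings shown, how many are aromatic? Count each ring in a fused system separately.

The SMILES encodes a five-membered ring with an oxygen at position 1 and a nitrogen at position 3 (in a C=N bond), with two double bonds; a six-membered carbon ring with three alternating C=C double bonds, fused to a five-membered ring containing one oxygen and two C=C double bonds; a six-membered carbon ring with three alternating C=C double bonds, fused to a five-membered ring containing one N–H nitrogen and two C=C double bonds; an eight-membered carbon ring with four alternating C=C double bonds; a four-membered carbon ring with two alternating C=C double bonds.
The 5-membered ring with one oxygen and one =N– is planar and fully conjugated; 2 ring double bonds (4 π electrons) plus a heteroatom lone pair (2) give 6 π electrons. Since 6 = 4n+2 (n=1), it is aromatic (oxazole).
The fused 6/5-membered bicyclic (with one oxygen) is a single π system with 9 sp² atoms and 10 π electrons from ring double bonds plus a heteroatom lone pair. 10 = 4(2)+2, so the system is aromatic and both rings count as aromatic (benzofuran).
The fused 6/5-membered bicyclic (with one N–H) is a single π system with 9 sp² atoms and 10 π electrons from ring double bonds plus a heteroatom lone pair. 10 = 4(2)+2, so the system is aromatic and both rings count as aromatic (indole).
The 8-membered ring has only sp² ring atoms; a planar conformation would have a fully conjugated π system of 8 electrons. But 8 = 4(2), which is 4n not 4n+2, so it is not aromatic (cyclooctatetraene) — cyclooctatetraene distorts into a non-planar tub to avoid antiaromaticity.
The 4-membered ring has only sp² ring atoms; a planar conformation would have a fully conjugated π system of 4 electrons. But 4 = 4(1), which is 4n not 4n+2, so it is not aromatic (cyclobutadiene) — cyclobutadiene is antiaromatic and distorts to a rectangle.
5 of the 7 rings are aromatic. Total: 5.

5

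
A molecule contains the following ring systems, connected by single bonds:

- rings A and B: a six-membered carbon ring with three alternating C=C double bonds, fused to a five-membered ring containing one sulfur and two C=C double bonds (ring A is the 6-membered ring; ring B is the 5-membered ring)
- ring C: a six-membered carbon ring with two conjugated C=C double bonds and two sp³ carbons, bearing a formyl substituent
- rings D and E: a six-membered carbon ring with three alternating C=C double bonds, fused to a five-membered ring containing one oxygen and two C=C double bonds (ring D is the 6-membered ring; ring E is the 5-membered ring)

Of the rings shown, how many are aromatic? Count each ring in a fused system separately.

4

Rings A and B form a fused bicyclic system (with one sulfur) with 9 sp² atoms and 10 π electrons from ring double bonds plus a heteroatom lone pair. 10 = 4(2)+2, so the system is aromatic and both rings count as aromatic (benzothiophene).
Ring C has two sp³ carbons, so it is not fully conjugated — not aromatic (1,3-cyclohexadiene).
Rings D and E form a fused bicyclic system (with one oxygen) with 9 sp² atoms and 10 π electrons from ring double bonds plus a heteroatom lone pair. 10 = 4(2)+2, so the system is aromatic and both rings count as aromatic (benzofuran).
Aromatic: A, B, D, E. Total: 4.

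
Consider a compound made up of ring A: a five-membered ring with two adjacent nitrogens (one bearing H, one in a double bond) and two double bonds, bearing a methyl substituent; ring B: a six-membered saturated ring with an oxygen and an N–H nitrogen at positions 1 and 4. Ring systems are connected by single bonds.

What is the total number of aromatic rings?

1

Ring A is fully conjugated (every ring atom contributes a p orbital); 2 ring double bonds (4 π electrons) plus a heteroatom lone pair (2) give 6 π electrons. Since 6 = 4n+2 (n=1), ring A is aromatic (pyrazole).
Ring B has only sp³ atoms, so it is not fully conjugated — not aromatic (morpholine).
Aromatic: A. Total: 1.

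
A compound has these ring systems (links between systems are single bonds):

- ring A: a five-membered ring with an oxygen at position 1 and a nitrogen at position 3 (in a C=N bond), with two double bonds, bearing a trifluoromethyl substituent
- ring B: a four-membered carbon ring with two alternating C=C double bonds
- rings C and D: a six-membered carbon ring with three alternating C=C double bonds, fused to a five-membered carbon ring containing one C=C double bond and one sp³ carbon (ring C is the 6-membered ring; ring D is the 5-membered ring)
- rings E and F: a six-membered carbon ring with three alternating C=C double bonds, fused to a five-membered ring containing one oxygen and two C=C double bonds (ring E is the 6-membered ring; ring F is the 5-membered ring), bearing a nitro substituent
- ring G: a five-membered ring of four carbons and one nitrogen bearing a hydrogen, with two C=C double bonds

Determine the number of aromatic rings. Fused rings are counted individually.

5

Ring A is planar and fully conjugated; 2 ring double bonds (4 π electrons) plus a heteroatom lone pair (2) give 6 π electrons. Since 6 = 4n+2 (n=1), ring A is aromatic (oxazole).
Ring B has only sp² ring atoms; a planar conformation would have a fully conjugated π system of 4 electrons. But 4 = 4(1), which is 4n not 4n+2, so ring B is not aromatic (cyclobutadiene) — cyclobutadiene is antiaromatic and distorts to a rectangle.
Ring C is fully conjugated (every ring atom contributes a p orbital); 3 ring double bonds give 6 π electrons. 6 = 4(1)+2, so ring C is aromatic (benzene ring).
Ring D has one sp³ carbon, so it is not fully conjugated — not aromatic (cyclopentene ring).
Rings E and F form a fused bicyclic system (with one oxygen) with 9 sp² atoms and 10 π electrons from ring double bonds plus a heteroatom lone pair. 10 = 4(2)+2, so the system is aromatic and both rings count as aromatic (benzofuran).
Ring G has a continuous p-orbital overlap around the ring; 2 ring double bonds (4 π electrons) plus a heteroatom lone pair (2) give 6 π electrons. 6 = 4(1)+2, so ring G is aromatic (pyrrole).
Aromatic: A, C, E, F, G. Total: 5.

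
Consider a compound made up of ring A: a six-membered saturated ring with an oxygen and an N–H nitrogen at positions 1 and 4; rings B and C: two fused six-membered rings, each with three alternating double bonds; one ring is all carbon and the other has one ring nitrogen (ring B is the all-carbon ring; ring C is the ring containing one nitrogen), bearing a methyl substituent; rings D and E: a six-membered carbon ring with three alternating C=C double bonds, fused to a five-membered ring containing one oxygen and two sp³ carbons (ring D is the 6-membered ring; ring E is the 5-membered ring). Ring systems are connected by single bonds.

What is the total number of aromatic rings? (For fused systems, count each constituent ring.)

3

Ring A has only sp³ atoms, so it is not fully conjugated — not aromatic (morpholine).
Rings B and C form a fused bicyclic system (with one nitrogen) with 10 sp² atoms and 10 π electrons from ring double bonds. 10 = 4(2)+2, so the system is aromatic and both rings count as aromatic (quinoline).
Ring D is fully conjugated (every ring atom contributes a p orbital); 3 ring double bonds give 6 π electrons. That satisfies 4n+2 with n=1, so ring D is aromatic (benzene ring).
Ring E has two sp³ carbons, so it is not fully conjugated — not aromatic (oxolane ring).
Aromatic: B, C, D. Total: 3.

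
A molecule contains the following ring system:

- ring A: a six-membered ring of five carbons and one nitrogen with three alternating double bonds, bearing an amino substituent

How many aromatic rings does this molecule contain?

1

Ring A is fully conjugated (every ring atom contributes a p orbital); 3 ring double bonds give 6 π electrons. 6 = 4(1)+2, so ring A is aromatic (pyridine).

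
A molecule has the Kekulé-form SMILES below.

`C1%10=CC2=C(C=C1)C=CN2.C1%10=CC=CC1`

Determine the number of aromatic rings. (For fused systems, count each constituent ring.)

The SMILES encodes a six-membered carbon ring with three alternating C=C double bonds, fused to a five-membered ring containing one N–H nitrogen and two C=C double bonds; a five-membered carbon ring with two conjugated C=C double bonds and one sp³ carbon.
The fused 6/5-membered bicyclic (with one N–H) is a single π system with 9 sp² atoms and 10 π electrons from ring double bonds plus a heteroatom lone pair. 10 = 4(2)+2, so the system is aromatic and both rings count as aromatic (indole).
The 5-membered ring has one sp³ carbon, so it is not fully conjugated — not aromatic (cyclopentadiene).
2 of the 3 rings are aromatic. Total: 2.

2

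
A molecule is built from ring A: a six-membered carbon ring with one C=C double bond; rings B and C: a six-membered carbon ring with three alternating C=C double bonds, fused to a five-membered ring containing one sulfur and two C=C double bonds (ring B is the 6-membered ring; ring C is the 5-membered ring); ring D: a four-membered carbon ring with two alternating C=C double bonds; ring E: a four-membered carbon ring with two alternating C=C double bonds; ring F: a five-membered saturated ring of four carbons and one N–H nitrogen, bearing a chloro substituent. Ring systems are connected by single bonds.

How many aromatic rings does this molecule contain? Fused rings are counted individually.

Ring A has four sp³ carbons, so it is not fully conjugated — not aromatic (cyclohexene).
Rings B and C form a fused bicyclic system (with one sulfur) with 9 sp² atoms and 10 π electrons from ring double bonds plus a heteroatom lone pair. 10 = 4(2)+2, so the system is aromatic and both rings count as aromatic (benzothiophene).
Ring D has only sp² ring atoms; a planar conformation would have a fully conjugated π system of 4 electrons. But 4 = 4(1), which is 4n not 4n+2, so ring D is not aromatic (cyclobutadiene) — cyclobutadiene is antiaromatic and distorts to a rectangle.
Ring E has only sp² ring atoms; a planar conformation would have a fully conjugated π system of 4 electrons. But 4 = 4(1), which is 4n not 4n+2, so ring E is not aromatic (cyclobutadiene) — cyclobutadiene is antiaromatic and distorts to a rectangle.
Ring F has only sp³ atoms, so it is not fully conjugated — not aromatic (pyrrolidine).
Aromatic: B, C. Total: 2.

2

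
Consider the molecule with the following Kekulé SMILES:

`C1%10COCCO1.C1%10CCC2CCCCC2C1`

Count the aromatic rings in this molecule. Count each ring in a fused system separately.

The SMILES encodes a six-membered saturated ring with oxygens at positions 1 and 4; two fused six-membered saturated carbon rings.
The 6-membered ring with two oxygens (1,4) has only sp³ atoms, so it is not fully conjugated — not aromatic (1,4-dioxane).
The 6-membered ring has only sp³ atoms, so it is not fully conjugated — not aromatic (cyclohexane ring).
The second 6-membered ring has only sp³ atoms, so it is not fully conjugated — not aromatic (cyclohexane ring).
None of the rings are aromatic. Total: 0.

0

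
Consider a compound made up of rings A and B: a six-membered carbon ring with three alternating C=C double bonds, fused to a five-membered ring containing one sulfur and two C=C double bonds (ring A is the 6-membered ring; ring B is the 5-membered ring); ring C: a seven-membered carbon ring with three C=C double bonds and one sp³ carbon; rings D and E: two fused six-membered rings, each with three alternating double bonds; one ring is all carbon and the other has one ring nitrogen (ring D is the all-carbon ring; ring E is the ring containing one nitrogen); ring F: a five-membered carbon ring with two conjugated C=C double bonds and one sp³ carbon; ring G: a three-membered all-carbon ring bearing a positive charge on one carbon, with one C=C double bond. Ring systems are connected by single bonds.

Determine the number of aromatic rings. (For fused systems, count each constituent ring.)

Rings A and B form a fused bicyclic system (with one sulfur) with 9 sp² atoms and 10 π electrons from ring double bonds plus a heteroatom lone pair. 10 = 4(2)+2, so the system is aromatic and both rings count as aromatic (benzothiophene).
Ring C has one sp³ carbon, so it is not fully conjugated — not aromatic (cycloheptatriene).
Rings D and E form a fused bicyclic system (with one nitrogen) with 10 sp² atoms and 10 π electrons from ring double bonds. 10 = 4(2)+2, so the system is aromatic and both rings count as aromatic (quinoline).
Ring F has one sp³ carbon, so it is not fully conjugated — not aromatic (cyclopentadiene).
Ring G is fully conjugated (every ring atom contributes a p orbital); 1 ring double bond (2 π electrons) plus the carbocation's empty p orbital (0, but keeps the ring conjugated) give 2 π electrons. That satisfies 4n+2 with n=0, so ring G is aromatic (cyclopropenyl cation).
Aromatic: A, B, D, E, G. Total: 5.

5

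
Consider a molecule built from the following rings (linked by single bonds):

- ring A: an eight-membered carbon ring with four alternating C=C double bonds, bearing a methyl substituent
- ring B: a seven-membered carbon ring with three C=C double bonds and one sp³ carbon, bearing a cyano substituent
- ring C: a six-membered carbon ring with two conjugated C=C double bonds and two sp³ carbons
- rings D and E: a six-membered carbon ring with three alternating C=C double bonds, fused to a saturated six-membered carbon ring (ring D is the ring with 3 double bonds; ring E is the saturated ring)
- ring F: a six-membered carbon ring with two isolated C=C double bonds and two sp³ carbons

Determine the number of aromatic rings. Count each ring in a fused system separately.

Ring A has only sp² ring atoms; a planar conformation would have a fully conjugated π system of 8 electrons. But 8 = 4(2), which is 4n not 4n+2, so ring A is not aromatic (cyclooctatetraene) — cyclooctatetraene distorts into a non-planar tub to avoid antiaromaticity.
Ring B has one sp³ carbon, so it is not fully conjugated — not aromatic (cycloheptatriene).
Ring C has two sp³ carbons, so it is not fully conjugated — not aromatic (1,3-cyclohexadiene).
Ring D is planar and fully conjugated; 3 ring double bonds give 6 π electrons. That satisfies 4n+2 with n=1, so ring D is aromatic (benzene ring).
Ring E has four sp³ carbons, so it is not fully conjugated — not aromatic (cyclohexane ring).
Ring F has two sp³ carbons, so it is not fully conjugated — not aromatic (1,4-cyclohexadiene).
Aromatic: D. Total: 1.

1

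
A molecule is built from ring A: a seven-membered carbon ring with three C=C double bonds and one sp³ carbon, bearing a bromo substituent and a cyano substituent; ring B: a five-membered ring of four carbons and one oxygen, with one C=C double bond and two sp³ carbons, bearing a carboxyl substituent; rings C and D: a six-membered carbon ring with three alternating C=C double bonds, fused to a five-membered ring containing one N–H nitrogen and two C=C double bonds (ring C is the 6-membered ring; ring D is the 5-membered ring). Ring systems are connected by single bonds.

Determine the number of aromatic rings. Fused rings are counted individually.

2

Ring A has one sp³ carbon, so it is not fully conjugated — not aromatic (cycloheptatriene).
Ring B has two sp³ carbons, so it is not fully conjugated — not aromatic (2,3-dihydrofuran).
Rings C and D form a fused bicyclic system (with one N–H) with 9 sp² atoms and 10 π electrons from ring double bonds plus a heteroatom lone pair. 10 = 4(2)+2, so the system is aromatic and both rings count as aromatic (indole).
Aromatic: C, D. Total: 2.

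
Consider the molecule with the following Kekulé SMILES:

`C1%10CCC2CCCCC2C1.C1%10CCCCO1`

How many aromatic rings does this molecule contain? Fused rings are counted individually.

0

The SMILES encodes two fused six-membered saturated carbon rings; a six-membered saturated ring of five carbons and one oxygen.
The 6-membered ring has only sp³ atoms, so it is not fully conjugated — not aromatic (cyclohexane ring).
The second 6-membered ring has only sp³ atoms, so it is not fully conjugated — not aromatic (cyclohexane ring).
The 6-membered ring with one oxygen has only sp³ atoms, so it is not fully conjugated — not aromatic (tetrahydropyran).
None of the rings are aromatic. Total: 0.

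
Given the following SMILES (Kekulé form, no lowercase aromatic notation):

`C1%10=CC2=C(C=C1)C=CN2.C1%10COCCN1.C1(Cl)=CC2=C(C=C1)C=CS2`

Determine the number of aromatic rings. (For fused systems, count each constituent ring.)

The SMILES encodes a six-membered carbon ring with three alternating C=C double bonds, fused to a five-membered ring containing one N–H nitrogen and two C=C double bonds; a six-membered saturated ring with an oxygen and an N–H nitrogen at positions 1 and 4; a six-membered carbon ring with three alternating C=C double bonds, fused to a five-membered ring containing one sulfur and two C=C double bonds.
The fused 6/5-membered bicyclic (with one N–H) is a single π system with 9 sp² atoms and 10 π electrons from ring double bonds plus a heteroatom lone pair. 10 = 4(2)+2, so the system is aromatic and both rings count as aromatic (indole).
The 6-membered ring with one oxygen and one N–H (1,4) has only sp³ atoms, so it is not fully conjugated — not aromatic (morpholine).
The fused 6/5-membered bicyclic (with one sulfur) is a single π system with 9 sp² atoms and 10 π electrons from ring double bonds plus a heteroatom lone pair. 10 = 4(2)+2, so the system is aromatic and both rings count as aromatic (benzothiophene).
4 of the 5 rings are aromatic. Total: 4.

4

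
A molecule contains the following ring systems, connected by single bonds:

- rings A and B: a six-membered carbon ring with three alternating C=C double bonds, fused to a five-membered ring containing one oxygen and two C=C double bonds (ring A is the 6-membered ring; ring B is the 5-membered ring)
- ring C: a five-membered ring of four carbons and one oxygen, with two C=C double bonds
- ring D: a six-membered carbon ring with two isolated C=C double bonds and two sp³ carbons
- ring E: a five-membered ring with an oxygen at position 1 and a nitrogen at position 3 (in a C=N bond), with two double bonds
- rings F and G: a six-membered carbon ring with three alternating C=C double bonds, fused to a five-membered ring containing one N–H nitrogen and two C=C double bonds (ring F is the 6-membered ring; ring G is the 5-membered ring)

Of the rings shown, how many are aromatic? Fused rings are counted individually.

6

Rings A and B form a fused bicyclic system (with one oxygen) with 9 sp² atoms and 10 π electrons from ring double bonds plus a heteroatom lone pair. 10 = 4(2)+2, so the system is aromatic and both rings count as aromatic (benzofuran).
Ring C is fully conjugated (every ring atom contributes a p orbital); 2 ring double bonds (4 π electrons) plus a heteroatom lone pair (2) give 6 π electrons. 6 = 4(1)+2, so ring C is aromatic (furan).
Ring D has two sp³ carbons, so it is not fully conjugated — not aromatic (1,4-cyclohexadiene).
Ring E is planar and fully conjugated; 2 ring double bonds (4 π electrons) plus a heteroatom lone pair (2) give 6 π electrons. Since 6 = 4n+2 (n=1), ring E is aromatic (oxazole).
Rings F and G form a fused bicyclic system (with one N–H) with 9 sp² atoms and 10 π electrons from ring double bonds plus a heteroatom lone pair. 10 = 4(2)+2, so the system is aromatic and both rings count as aromatic (indole).
Aromatic: A, B, C, E, F, G. Total: 6.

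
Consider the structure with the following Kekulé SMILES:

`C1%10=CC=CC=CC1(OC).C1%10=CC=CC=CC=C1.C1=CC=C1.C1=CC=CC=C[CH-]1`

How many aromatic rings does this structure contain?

The SMILES encodes a seven-membered carbon ring with three C=C double bonds and one sp³ carbon; an eight-membered carbon ring with four alternating C=C double bonds; a four-membered carbon ring with two alternating C=C double bonds; a seven-membered all-carbon ring bearing a negative charge on one carbon, with three C=C double bonds.
The 7-membered ring has one sp³ carbon, so it is not fully conjugated — not aromatic (cycloheptatriene).
The 8-membered ring has only sp² ring atoms; a planar conformation would have a fully conjugated π system of 8 electrons. But 8 = 4(2), which is 4n not 4n+2, so it is not aromatic (cyclooctatetraene) — cyclooctatetraene distorts into a non-planar tub to avoid antiaromaticity.
The 4-membered ring has only sp² ring atoms; a planar conformation would have a fully conjugated π system of 4 electrons. But 4 = 4(1), which is 4n not 4n+2, so it is not aromatic (cyclobutadiene) — cyclobutadiene is antiaromatic and distorts to a rectangle.
The second 7-membered ring has only sp² ring atoms; a planar conformation would have a fully conjugated π system of 8 electrons. But 8 = 4(2), which is 4n not 4n+2, so it is not aromatic (cycloheptatrienyl anion).
None of the rings are aromatic. Total: 0.

0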